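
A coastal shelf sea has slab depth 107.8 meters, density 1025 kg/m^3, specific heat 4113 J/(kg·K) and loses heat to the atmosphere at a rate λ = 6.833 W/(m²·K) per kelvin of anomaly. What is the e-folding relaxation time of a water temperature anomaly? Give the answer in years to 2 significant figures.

2.1 years

Areal heat capacity C = ρ c_p D = 1025 × 4113 × 107.8 = 4.54×10^8 J/(m²·K).
Relaxation time τ = C / λ = 4.54×10^8 / 6.833 = 6.65×10^7 s.
In years: 6.65×10^7 s / (3.156×10^7 s/year) = 2.11 years.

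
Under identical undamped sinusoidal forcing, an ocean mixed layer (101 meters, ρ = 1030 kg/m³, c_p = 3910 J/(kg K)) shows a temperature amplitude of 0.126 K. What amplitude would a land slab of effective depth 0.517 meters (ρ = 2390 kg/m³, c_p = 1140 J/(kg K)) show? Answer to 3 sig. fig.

C_ocean = 4.07×10^8 J/(m²·K); C_land = 1.41×10^6 J/(m²·K).
A ∝ 1/C ⇒ A_land = A_ocean × C_ocean/C_land = 0.126 × 289 = 36.4 K.

36.4 K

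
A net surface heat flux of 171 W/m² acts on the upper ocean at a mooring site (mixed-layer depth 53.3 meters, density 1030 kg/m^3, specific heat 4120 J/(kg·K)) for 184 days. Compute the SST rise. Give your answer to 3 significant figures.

Areal heat capacity C = ρ c_p D = 1030 × 4120 × 53.3 = 2.26×10^8 J m⁻² K⁻¹.
Net heat input Q = F Δt = 171 × (184 days × 86400 s/day) = 2.72×10^9 J/m².
ΔT = Q / C = 2.72×10^9 / 2.26×10^8 = 12.0 K.

12.0 K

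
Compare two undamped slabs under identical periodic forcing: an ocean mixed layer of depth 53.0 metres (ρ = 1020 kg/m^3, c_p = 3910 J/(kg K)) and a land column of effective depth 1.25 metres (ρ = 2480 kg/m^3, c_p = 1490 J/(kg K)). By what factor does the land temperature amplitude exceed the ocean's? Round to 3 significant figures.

C_ocean = 1020 × 3910 × 53.0 = 2.11×10^8 J/(m²·K).
C_land = 2480 × 1490 × 1.25 = 4.62×10^6 J/(m²·K).
Undamped amplitude ∝ 1/C, so A_land/A_ocean = C_ocean/C_land = 45.8.

45.8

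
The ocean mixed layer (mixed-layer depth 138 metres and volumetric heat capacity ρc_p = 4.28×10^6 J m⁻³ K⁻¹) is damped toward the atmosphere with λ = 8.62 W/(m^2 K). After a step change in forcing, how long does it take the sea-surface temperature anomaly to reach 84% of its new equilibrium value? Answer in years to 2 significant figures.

Areal heat capacity C = ρc_p × D = 4.28×10^6 × 138 = 5.91×10^8 J m⁻² K⁻¹.
τ = C / λ = 5.91×10^8 / 8.62 = 6.85×10^7 s.
Fraction reached: 1 − e^(−t/τ) = 0.84 ⇒ t = −τ ln(1 − 0.84) = τ × 1.83.
t = 1.26×10^8 s = 3.98 years.

4.0 years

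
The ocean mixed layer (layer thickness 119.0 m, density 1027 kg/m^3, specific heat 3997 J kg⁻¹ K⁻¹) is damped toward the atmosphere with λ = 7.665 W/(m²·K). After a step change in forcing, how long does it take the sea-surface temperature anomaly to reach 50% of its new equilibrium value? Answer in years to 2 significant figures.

Areal heat capacity C = ρ c_p D = 1027 × 3997 × 119.0 = 4.88×10^8 J/(m^2 K).
τ = C / λ = 4.88×10^8 / 7.665 = 6.37×10^7 s.
Fraction reached: 1 − e^(−t/τ) = 0.50 ⇒ t = −τ ln(1 − 0.50) = τ × 0.693.
t = 4.42×10^7 s = 1.40 years.

1.4 years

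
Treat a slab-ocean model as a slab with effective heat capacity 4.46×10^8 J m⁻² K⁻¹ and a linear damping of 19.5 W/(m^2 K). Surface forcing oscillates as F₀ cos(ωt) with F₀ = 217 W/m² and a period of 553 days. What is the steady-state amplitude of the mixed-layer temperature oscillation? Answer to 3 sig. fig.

3.51 K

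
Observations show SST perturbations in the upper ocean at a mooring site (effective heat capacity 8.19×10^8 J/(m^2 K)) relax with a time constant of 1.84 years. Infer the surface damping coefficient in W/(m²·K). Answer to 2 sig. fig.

14

Areal heat capacity C = 8.19×10^8 J/(m^2 K) (given).
τ = 1.84 years = 5.81×10^7 s.
λ = C / τ = 8.19×10^8 / 5.81×10^7 = 14.1 W/(m²·K).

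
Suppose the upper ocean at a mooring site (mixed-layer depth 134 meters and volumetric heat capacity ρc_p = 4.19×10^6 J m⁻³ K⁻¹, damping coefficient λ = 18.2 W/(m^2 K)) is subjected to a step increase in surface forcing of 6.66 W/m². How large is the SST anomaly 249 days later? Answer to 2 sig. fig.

0.18 K

Areal heat capacity C = ρc_p × D = 4.19×10^6 × 134 = 5.61×10^8 J/(m²·K).
τ = C / λ = 5.61×10^8 / 18.2 = 3.08×10^7 s.
Equilibrium anomaly ΔT_eq = F / λ = 6.66 / 18.2 = 0.366 K.
t = 249 days = 2.15×10^7 s, so t/τ = 0.697.
ΔT(t) = ΔT_eq (1 − e^(−t/τ)) = 0.366 × (1 − e^−0.697) = 0.184 K.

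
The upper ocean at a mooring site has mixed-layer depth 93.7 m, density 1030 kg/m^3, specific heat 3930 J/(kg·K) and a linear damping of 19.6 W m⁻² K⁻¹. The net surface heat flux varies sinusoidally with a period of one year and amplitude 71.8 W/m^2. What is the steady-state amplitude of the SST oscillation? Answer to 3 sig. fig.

Areal heat capacity C = ρ c_p D = 1030 × 3930 × 93.7 = 3.79×10^8 J/(m²·K).
Angular frequency ω = 2π / T = 2π / 3.15×10^7 s = 1.99×10^-7 s⁻¹.
√((Cω)² + λ²) = √((75.6)² + 19.6²) = 78.1 W/(m²·K).
Amplitude A = F₀ / √((Cω)²+λ²) = 71.8 / 78.1 = 0.920 K.

0.920 K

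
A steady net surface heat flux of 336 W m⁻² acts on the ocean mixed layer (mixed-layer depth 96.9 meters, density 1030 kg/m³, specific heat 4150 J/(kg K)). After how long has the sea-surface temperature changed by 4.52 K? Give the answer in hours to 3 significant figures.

1550 hours

Areal heat capacity C = ρ c_p D = 1030 × 4150 × 96.9 = 4.14×10^8 J/(m²·K).
Time required: Δt = C ΔT / F = 4.14×10^8 × 4.52 / 336 = 5.57×10^6 s.
In hours: 5.57×10^6 s / (3600 s/hour) = 1550 hours.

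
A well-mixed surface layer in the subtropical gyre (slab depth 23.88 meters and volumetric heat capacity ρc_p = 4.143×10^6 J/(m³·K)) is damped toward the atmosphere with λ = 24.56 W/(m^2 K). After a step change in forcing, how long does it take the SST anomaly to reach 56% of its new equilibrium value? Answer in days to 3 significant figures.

38.3 days

Areal heat capacity C = ρc_p × D = 4.143×10^6 × 23.88 = 9.89×10^7 J m⁻² K⁻¹.
τ = C / λ = 9.89×10^7 / 24.56 = 4.03×10^6 s.
Fraction reached: 1 − e^(−t/τ) = 0.56 ⇒ t = −τ ln(1 − 0.56) = τ × 0.821.
t = 3.31×10^6 s = 38.3 days.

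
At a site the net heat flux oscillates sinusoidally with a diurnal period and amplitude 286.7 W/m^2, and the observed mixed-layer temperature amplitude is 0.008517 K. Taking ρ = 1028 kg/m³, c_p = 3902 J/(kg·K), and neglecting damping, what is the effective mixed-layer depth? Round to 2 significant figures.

120 m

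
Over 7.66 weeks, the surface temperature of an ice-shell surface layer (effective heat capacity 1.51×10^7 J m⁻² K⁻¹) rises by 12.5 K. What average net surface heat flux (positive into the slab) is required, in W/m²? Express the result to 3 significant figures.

Areal heat capacity C = 1.51×10^7 J m⁻² K⁻¹ (given).
Required heat per unit area: Q = C ΔT = 1.51×10^7 × 12.5 = 1.89×10^8 J/m².
Flux F = Q / Δt = 1.89×10^8 / 4.63×10^6 s = 40.7 W/m².

40.7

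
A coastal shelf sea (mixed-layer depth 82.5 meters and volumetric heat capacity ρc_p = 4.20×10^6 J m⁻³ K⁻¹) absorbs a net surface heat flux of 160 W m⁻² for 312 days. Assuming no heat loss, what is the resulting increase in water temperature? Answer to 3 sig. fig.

12.4 K

Areal heat capacity C = ρc_p × D = 4.20×10^6 × 82.5 = 3.46×10^8 J/(m²·K).
Net heat input Q = F Δt = 160 × (312 days × 86400 s/day) = 4.31×10^9 J/m².
ΔT = Q / C = 4.31×10^9 / 3.46×10^8 = 12.4 K.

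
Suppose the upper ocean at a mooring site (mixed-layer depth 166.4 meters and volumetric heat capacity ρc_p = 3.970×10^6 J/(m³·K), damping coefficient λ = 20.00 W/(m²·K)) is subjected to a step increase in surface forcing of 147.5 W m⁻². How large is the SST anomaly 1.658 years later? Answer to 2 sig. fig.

Areal heat capacity C = ρc_p × D = 3.970×10^6 × 166.4 = 6.61×10^8 J m⁻² K⁻¹.
τ = C / λ = 6.61×10^8 / 20.00 = 3.30×10^7 s.
Equilibrium anomaly ΔT_eq = F / λ = 147.5 / 20.00 = 7.38 K.
t = 1.658 years = 5.23×10^7 s, so t/τ = 1.58.
ΔT(t) = ΔT_eq (1 − e^(−t/τ)) = 7.38 × (1 − e^−1.58) = 5.86 K.

5.9 K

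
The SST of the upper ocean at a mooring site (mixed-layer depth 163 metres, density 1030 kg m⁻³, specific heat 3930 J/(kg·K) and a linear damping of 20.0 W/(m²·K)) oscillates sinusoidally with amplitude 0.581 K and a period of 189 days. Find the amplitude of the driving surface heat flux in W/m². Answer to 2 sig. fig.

150

Areal heat capacity C = ρ c_p D = 1030 × 3930 × 163 = 6.60×10^8 J/(m²·K).
ω = 2π / 1.63×10^7 s = 3.85×10^-7 s⁻¹.
√((Cω)² + λ²) = √((254)² + 20.0²) = 255 W/(m²·K).
F₀ = A × √((Cω)²+λ²) = 0.581 × 255 = 148 W/m².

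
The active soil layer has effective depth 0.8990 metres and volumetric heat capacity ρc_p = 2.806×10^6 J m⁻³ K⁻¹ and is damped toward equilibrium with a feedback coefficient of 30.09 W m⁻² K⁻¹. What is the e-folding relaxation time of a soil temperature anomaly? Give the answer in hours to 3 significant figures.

23.3 hours

Areal heat capacity C = ρc_p × D = 2.806×10^6 × 0.8990 = 2.52×10^6 J m⁻² K⁻¹.
Relaxation time τ = C / λ = 2.52×10^6 / 30.09 = 83800 s.
In hours: 83800 s / (3600 s/hour) = 23.3 hours.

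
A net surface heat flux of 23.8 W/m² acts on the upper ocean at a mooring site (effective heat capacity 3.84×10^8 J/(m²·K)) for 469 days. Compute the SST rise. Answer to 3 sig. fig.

2.51 K

Areal heat capacity C = 3.84×10^8 J/(m²·K) (given).
Net heat input Q = F Δt = 23.8 × (469 days × 86400 s/day) = 9.64×10^8 J/m².
ΔT = Q / C = 9.64×10^8 / 3.84×10^8 = 2.51 K.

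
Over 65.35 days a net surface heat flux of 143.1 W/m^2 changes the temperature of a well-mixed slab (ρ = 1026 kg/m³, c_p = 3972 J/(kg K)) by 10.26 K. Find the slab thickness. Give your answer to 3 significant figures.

Heat input Q = F Δt = 143.1 × 5.65×10^6 s = 8.08×10^8 J/m².
Required areal heat capacity C = Q / ΔT = 7.88×10^7 J/(m²·K).
Depth D = C / (ρ c_p) = 7.88×10^7 / (1026 × 3972) = 19.3 m.

19.3 m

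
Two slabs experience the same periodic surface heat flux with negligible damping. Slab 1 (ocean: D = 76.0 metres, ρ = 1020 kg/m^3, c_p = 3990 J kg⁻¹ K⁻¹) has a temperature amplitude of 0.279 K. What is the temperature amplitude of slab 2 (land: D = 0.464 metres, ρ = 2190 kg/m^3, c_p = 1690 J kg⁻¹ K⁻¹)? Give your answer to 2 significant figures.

C_ocean = 3.09×10^8 J/(m²·K); C_land = 1.72×10^6 J/(m²·K).
A ∝ 1/C ⇒ A_land = A_ocean × C_ocean/C_land = 0.279 × 180 = 50.3 K.

50 K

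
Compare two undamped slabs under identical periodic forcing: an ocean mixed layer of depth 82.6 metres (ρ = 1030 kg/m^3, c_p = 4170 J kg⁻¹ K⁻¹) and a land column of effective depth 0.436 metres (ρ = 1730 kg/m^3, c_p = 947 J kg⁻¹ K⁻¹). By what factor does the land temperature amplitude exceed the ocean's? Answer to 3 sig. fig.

C_ocean = 1030 × 4170 × 82.6 = 3.55×10^8 J/(m²·K).
C_land = 1730 × 947 × 0.436 = 7.14×10^5 J/(m²·K).
Undamped amplitude ∝ 1/C, so A_land/A_ocean = C_ocean/C_land = 497.

497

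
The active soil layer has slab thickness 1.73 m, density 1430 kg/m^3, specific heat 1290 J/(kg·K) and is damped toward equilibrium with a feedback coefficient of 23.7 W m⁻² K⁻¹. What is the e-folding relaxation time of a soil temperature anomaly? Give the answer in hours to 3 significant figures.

37.4 hours

Areal heat capacity C = ρ c_p D = 1430 × 1290 × 1.73 = 3.19×10^6 J m⁻² K⁻¹.
Relaxation time τ = C / λ = 3.19×10^6 / 23.7 = 1.35×10^5 s.
In hours: 1.35×10^5 s / (3600 s/hour) = 37.4 hours.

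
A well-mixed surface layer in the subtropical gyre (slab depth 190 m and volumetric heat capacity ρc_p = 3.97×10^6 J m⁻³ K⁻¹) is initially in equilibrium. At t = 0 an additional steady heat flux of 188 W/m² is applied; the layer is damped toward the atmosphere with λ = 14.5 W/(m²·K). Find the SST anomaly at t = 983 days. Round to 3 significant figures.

10.4 K

Areal heat capacity C = ρc_p × D = 3.97×10^6 × 190 = 7.54×10^8 J/(m²·K).
τ = C / λ = 7.54×10^8 / 14.5 = 5.20×10^7 s.
Equilibrium anomaly ΔT_eq = F / λ = 188 / 14.5 = 13.0 K.
t = 983 days = 8.49×10^7 s, so t/τ = 1.63.
ΔT(t) = ΔT_eq (1 − e^(−t/τ)) = 13.0 × (1 − e^−1.63) = 10.4 K.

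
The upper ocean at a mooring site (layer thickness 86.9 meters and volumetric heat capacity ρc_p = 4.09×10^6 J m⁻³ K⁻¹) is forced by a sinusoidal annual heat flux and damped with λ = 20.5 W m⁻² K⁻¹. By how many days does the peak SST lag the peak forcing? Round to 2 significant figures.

75 days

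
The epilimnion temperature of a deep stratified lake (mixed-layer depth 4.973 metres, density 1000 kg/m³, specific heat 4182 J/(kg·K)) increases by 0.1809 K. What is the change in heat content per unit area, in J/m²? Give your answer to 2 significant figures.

3.8×10^6

Areal heat capacity C = ρ c_p D = 1000 × 4182 × 4.973 = 2.08×10^7 J/(m²·K).
ΔQ = C ΔT = 2.08×10^7 × 0.1809 = 3.76×10^6 J/m².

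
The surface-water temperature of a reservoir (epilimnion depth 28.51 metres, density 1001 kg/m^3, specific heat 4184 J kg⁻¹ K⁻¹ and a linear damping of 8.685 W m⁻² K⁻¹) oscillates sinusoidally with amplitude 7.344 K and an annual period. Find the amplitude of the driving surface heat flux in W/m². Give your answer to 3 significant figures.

186

Areal heat capacity C = ρ c_p D = 1001 × 4184 × 28.51 = 1.19×10^8 J m⁻² K⁻¹.
ω = 2π / 3.15×10^7 s = 1.99×10^-7 s⁻¹.
√((Cω)² + λ²) = √((23.8)² + 8.685²) = 25.3 W/(m²·K).
F₀ = A × √((Cω)²+λ²) = 7.344 × 25.3 = 186 W/m².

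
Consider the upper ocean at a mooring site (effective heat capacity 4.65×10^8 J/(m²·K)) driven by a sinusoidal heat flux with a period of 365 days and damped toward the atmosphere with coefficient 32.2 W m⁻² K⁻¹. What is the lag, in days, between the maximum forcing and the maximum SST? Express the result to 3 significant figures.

71.8 days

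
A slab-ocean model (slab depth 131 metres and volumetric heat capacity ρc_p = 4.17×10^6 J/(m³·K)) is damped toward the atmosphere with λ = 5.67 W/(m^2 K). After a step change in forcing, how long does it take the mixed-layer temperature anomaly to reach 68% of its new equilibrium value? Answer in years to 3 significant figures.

3.48 years

Areal heat capacity C = ρc_p × D = 4.17×10^6 × 131 = 5.46×10^8 J m⁻² K⁻¹.
τ = C / λ = 5.46×10^8 / 5.67 = 9.63×10^7 s.
Fraction reached: 1 − e^(−t/τ) = 0.68 ⇒ t = −τ ln(1 − 0.68) = τ × 1.14.
t = 1.10×10^8 s = 3.48 years.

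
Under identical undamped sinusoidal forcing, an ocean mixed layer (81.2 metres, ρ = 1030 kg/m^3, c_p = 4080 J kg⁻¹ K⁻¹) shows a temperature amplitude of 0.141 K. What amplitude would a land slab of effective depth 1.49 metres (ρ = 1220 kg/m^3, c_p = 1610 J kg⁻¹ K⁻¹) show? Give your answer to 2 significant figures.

C_ocean = 3.41×10^8 J/(m²·K); C_land = 2.93×10^6 J/(m²·K).
A ∝ 1/C ⇒ A_land = A_ocean × C_ocean/C_land = 0.141 × 117 = 16.4 K.

16 K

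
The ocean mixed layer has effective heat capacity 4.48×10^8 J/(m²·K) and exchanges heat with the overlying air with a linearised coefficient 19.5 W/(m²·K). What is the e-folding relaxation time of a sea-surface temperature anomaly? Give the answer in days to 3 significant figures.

Areal heat capacity C = 4.48×10^8 J/(m²·K) (given).
Relaxation time τ = C / λ = 4.48×10^8 / 19.5 = 2.30×10^7 s.
In days: 2.30×10^7 s / (86400 s/day) = 266 days.

266 days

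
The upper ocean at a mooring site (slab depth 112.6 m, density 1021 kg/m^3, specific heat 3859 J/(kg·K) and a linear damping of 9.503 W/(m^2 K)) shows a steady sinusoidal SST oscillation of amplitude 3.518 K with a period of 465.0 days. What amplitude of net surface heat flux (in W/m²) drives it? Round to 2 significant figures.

Areal heat capacity C = ρ c_p D = 1021 × 3859 × 112.6 = 4.44×10^8 J m⁻² K⁻¹.
ω = 2π / 4.02×10^7 s = 1.56×10^-7 s⁻¹.
√((Cω)² + λ²) = √((69.4)² + 9.503²) = 70.0 W/(m²·K).
F₀ = A × √((Cω)²+λ²) = 3.518 × 70.0 = 246 W/m².

250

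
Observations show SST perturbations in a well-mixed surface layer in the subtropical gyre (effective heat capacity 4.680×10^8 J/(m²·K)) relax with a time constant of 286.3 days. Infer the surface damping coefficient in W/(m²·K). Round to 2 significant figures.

Areal heat capacity C = 4.680×10^8 J/(m²·K) (given).
τ = 286.3 days = 2.47×10^7 s.
λ = C / τ = 4.68×10^8 / 2.47×10^7 = 18.9 W/(m²·K).

19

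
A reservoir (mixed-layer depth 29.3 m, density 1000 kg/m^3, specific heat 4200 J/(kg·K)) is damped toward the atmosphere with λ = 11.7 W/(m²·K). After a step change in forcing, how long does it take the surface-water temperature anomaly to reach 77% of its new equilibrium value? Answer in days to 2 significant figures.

Areal heat capacity C = ρ c_p D = 1000 × 4200 × 29.3 = 1.23×10^8 J/(m²·K).
τ = C / λ = 1.23×10^8 / 11.7 = 1.05×10^7 s.
Fraction reached: 1 − e^(−t/τ) = 0.77 ⇒ t = −τ ln(1 − 0.77) = τ × 1.47.
t = 1.55×10^7 s = 179 days.

180 days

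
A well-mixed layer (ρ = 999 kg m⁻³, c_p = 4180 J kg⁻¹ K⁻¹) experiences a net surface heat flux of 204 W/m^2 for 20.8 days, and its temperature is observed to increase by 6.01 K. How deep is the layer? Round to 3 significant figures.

14.6 m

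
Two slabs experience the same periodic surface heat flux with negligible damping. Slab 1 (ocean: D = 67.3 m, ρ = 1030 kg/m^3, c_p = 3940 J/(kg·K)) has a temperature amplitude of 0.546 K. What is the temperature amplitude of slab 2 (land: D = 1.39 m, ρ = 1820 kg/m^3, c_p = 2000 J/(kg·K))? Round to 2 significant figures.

29 K

C_ocean = 2.73×10^8 J/(m²·K); C_land = 5.06×10^6 J/(m²·K).
A ∝ 1/C ⇒ A_land = A_ocean × C_ocean/C_land = 0.546 × 54.0 = 29.5 K.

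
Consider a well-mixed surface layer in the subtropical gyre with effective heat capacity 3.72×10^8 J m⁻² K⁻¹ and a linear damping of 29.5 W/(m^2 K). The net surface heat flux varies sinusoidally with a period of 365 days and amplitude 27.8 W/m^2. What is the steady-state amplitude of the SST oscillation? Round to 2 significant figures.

Areal heat capacity C = 3.72×10^8 J m⁻² K⁻¹ (given).
Angular frequency ω = 2π / T = 2π / 3.15×10^7 s = 1.99×10^-7 s⁻¹.
√((Cω)² + λ²) = √((74.1)² + 29.5²) = 79.8 W/(m²·K).
Amplitude A = F₀ / √((Cω)²+λ²) = 27.8 / 79.8 = 0.348 K.

0.35 K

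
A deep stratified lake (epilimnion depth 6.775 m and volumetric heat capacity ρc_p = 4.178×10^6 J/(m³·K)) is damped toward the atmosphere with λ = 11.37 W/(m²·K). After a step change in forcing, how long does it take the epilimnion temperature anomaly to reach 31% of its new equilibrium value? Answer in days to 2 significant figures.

11 days

Areal heat capacity C = ρc_p × D = 4.178×10^6 × 6.775 = 2.83×10^7 J/(m^2 K).
τ = C / λ = 2.83×10^7 / 11.37 = 2.49×10^6 s.
Fraction reached: 1 − e^(−t/τ) = 0.31 ⇒ t = −τ ln(1 − 0.31) = τ × 0.371.
t = 9.24×10^5 s = 10.7 days.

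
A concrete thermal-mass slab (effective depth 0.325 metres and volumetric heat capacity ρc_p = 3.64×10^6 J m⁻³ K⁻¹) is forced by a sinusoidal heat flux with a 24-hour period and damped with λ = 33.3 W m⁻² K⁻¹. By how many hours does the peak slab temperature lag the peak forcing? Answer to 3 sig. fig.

Areal heat capacity C = ρc_p × D = 3.64×10^6 × 0.325 = 1.18×10^6 J m⁻² K⁻¹.
ω = 2π / 86400 s = 7.27×10^-5 s⁻¹.
Phase lag φ = arctan(Cω/λ) = arctan(86.0/33.3) = 1.20 rad.
Time lag = φ / ω = 1.20 / 7.27×10^-5 = 16500 s = 4.59 hours.

4.59 hours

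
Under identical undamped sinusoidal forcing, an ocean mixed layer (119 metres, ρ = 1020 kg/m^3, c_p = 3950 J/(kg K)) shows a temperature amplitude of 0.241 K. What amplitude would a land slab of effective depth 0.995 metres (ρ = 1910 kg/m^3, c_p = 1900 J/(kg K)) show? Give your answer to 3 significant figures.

32.0 K

C_ocean = 4.79×10^8 J/(m²·K); C_land = 3.61×10^6 J/(m²·K).
A ∝ 1/C ⇒ A_land = A_ocean × C_ocean/C_land = 0.241 × 133 = 32.0 K.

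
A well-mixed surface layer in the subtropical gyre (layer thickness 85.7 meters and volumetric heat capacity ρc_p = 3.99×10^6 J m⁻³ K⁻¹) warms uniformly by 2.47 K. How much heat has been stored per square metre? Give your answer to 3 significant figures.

8.45×10^8

Areal heat capacity C = ρc_p × D = 3.99×10^6 × 85.7 = 3.42×10^8 J m⁻² K⁻¹.
ΔQ = C ΔT = 3.42×10^8 × 2.47 = 8.45×10^8 J/m².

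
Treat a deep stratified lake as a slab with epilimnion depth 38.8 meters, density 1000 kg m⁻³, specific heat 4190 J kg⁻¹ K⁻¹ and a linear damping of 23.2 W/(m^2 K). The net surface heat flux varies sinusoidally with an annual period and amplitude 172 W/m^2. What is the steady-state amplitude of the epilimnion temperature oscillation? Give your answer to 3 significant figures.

Areal heat capacity C = ρ c_p D = 1000 × 4190 × 38.8 = 1.63×10^8 J m⁻² K⁻¹.
Angular frequency ω = 2π / T = 2π / 3.15×10^7 s = 1.99×10^-7 s⁻¹.
√((Cω)² + λ²) = √((32.4)² + 23.2²) = 39.8 W/(m²·K).
Amplitude A = F₀ / √((Cω)²+λ²) = 172 / 39.8 = 4.32 K.

4.32 K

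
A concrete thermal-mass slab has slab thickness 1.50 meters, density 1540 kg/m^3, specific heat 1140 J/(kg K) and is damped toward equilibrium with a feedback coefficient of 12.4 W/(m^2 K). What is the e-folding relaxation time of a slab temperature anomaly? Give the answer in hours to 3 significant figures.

59.0 hours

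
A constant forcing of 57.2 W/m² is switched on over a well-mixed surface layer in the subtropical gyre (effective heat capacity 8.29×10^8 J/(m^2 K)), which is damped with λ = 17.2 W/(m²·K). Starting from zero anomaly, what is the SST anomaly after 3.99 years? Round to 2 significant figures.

3.1 K

Areal heat capacity C = 8.29×10^8 J/(m^2 K) (given).
τ = C / λ = 8.29×10^8 / 17.2 = 4.82×10^7 s.
Equilibrium anomaly ΔT_eq = F / λ = 57.2 / 17.2 = 3.33 K.
t = 3.99 years = 1.26×10^8 s, so t/τ = 2.61.
ΔT(t) = ΔT_eq (1 − e^(−t/τ)) = 3.33 × (1 − e^−2.61) = 3.08 K.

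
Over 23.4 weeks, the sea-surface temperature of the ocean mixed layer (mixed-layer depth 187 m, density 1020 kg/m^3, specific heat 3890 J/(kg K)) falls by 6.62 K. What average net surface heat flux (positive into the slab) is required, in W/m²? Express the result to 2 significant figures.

Areal heat capacity C = ρ c_p D = 1020 × 3890 × 187 = 7.42×10^8 J/(m^2 K).
Required heat per unit area: Q = C ΔT = 7.42×10^8 × -6.62 = -4.91×10^9 J/m².
Flux F = Q / Δt = -4.91×10^9 / 1.42×10^7 s = -347 W/m².

-350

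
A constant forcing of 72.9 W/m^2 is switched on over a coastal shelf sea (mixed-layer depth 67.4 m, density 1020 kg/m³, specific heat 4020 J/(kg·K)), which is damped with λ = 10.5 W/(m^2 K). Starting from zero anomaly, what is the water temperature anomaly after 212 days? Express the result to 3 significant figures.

Areal heat capacity C = ρ c_p D = 1020 × 4020 × 67.4 = 2.76×10^8 J m⁻² K⁻¹.
τ = C / λ = 2.76×10^8 / 10.5 = 2.63×10^7 s.
Equilibrium anomaly ΔT_eq = F / λ = 72.9 / 10.5 = 6.94 K.
t = 212 days = 1.83×10^7 s, so t/τ = 0.696.
ΔT(t) = ΔT_eq (1 − e^(−t/τ)) = 6.94 × (1 − e^−0.696) = 3.48 K.

3.48 K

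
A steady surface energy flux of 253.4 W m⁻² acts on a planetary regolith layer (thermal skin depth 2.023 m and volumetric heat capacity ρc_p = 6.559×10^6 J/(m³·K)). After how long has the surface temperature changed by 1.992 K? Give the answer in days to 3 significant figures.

1.21 days

Areal heat capacity C = ρc_p × D = 6.559×10^6 × 2.023 = 1.33×10^7 J m⁻² K⁻¹.
Time required: Δt = C ΔT / F = 1.33×10^7 × 1.992 / 253.4 = 1.04×10^5 s.
In days: 1.04×10^5 s / (86400 s/day) = 1.21 days.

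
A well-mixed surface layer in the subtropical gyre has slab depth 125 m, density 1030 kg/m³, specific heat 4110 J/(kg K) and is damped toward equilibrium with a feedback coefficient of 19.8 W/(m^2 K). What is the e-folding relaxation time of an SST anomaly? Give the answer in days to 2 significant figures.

Areal heat capacity C = ρ c_p D = 1030 × 4110 × 125 = 5.29×10^8 J/(m^2 K).
Relaxation time τ = C / λ = 5.29×10^8 / 19.8 = 2.67×10^7 s.
In days: 2.67×10^7 s / (86400 s/day) = 309 days.

310 days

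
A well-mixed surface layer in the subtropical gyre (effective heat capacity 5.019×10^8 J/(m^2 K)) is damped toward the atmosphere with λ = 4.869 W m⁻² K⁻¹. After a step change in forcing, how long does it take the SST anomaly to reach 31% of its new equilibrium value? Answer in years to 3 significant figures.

Areal heat capacity C = 5.019×10^8 J/(m^2 K) (given).
τ = C / λ = 5.02×10^8 / 4.869 = 1.03×10^8 s.
Fraction reached: 1 − e^(−t/τ) = 0.31 ⇒ t = −τ ln(1 − 0.31) = τ × 0.371.
t = 3.82×10^7 s = 1.21 years.

1.21 years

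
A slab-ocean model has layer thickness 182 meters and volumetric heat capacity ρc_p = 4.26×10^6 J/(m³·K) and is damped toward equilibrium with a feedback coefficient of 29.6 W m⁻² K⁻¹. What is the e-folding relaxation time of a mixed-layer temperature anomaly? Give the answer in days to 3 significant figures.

303 days

Areal heat capacity C = ρc_p × D = 4.26×10^6 × 182 = 7.75×10^8 J m⁻² K⁻¹.
Relaxation time τ = C / λ = 7.75×10^8 / 29.6 = 2.62×10^7 s.
In days: 2.62×10^7 s / (86400 s/day) = 303 days.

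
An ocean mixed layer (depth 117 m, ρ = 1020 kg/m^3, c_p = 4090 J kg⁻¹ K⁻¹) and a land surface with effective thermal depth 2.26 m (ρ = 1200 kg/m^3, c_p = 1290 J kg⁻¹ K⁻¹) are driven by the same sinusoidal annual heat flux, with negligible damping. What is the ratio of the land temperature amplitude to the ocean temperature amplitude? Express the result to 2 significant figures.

C_ocean = 1020 × 4090 × 117 = 4.88×10^8 J/(m²·K).
C_land = 1200 × 1290 × 2.26 = 3.50×10^6 J/(m²·K).
Undamped amplitude ∝ 1/C, so A_land/A_ocean = C_ocean/C_land = 140.

140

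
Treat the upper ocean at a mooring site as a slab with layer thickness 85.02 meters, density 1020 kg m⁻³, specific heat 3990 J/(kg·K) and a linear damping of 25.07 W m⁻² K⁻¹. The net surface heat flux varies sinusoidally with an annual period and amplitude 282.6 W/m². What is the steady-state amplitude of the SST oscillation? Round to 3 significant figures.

3.85 K

Areal heat capacity C = ρ c_p D = 1020 × 3990 × 85.02 = 3.46×10^8 J m⁻² K⁻¹.
Angular frequency ω = 2π / T = 2π / 3.15×10^7 s = 1.99×10^-7 s⁻¹.
√((Cω)² + λ²) = √((68.9)² + 25.07²) = 73.4 W/(m²·K).
Amplitude A = F₀ / √((Cω)²+λ²) = 282.6 / 73.4 = 3.85 K.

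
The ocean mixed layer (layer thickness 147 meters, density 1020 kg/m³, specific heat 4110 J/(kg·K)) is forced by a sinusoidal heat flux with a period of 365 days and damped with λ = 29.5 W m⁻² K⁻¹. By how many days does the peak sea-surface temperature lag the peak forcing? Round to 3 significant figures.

77.6 days

Areal heat capacity C = ρ c_p D = 1020 × 4110 × 147 = 6.16×10^8 J m⁻² K⁻¹.
ω = 2π / 3.15×10^7 s = 1.99×10^-7 s⁻¹.
Phase lag φ = arctan(Cω/λ) = arctan(123/29.5) = 1.34 rad.
Time lag = φ / ω = 1.34 / 1.99×10^-7 = 6.70×10^6 s = 77.6 days.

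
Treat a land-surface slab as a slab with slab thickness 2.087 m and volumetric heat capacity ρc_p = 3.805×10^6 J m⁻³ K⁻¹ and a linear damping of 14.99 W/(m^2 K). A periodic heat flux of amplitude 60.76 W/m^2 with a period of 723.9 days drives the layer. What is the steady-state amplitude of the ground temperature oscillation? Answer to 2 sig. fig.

4.0 K

Areal heat capacity C = ρc_p × D = 3.805×10^6 × 2.087 = 7.94×10^6 J m⁻² K⁻¹.
Angular frequency ω = 2π / T = 2π / 6.25×10^7 s = 1.00×10^-7 s⁻¹.
√((Cω)² + λ²) = √((0.798)² + 14.99²) = 15.0 W/(m²·K).
Amplitude A = F₀ / √((Cω)²+λ²) = 60.76 / 15.0 = 4.05 K.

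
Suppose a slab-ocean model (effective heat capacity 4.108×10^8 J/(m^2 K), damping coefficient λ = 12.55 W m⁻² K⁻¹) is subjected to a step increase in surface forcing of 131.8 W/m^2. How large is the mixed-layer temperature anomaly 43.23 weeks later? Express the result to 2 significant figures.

5.8 K

Areal heat capacity C = 4.108×10^8 J/(m^2 K) (given).
τ = C / λ = 4.11×10^8 / 12.55 = 3.27×10^7 s.
Equilibrium anomaly ΔT_eq = F / λ = 131.8 / 12.55 = 10.5 K.
t = 43.23 weeks = 2.61×10^7 s, so t/τ = 0.799.
ΔT(t) = ΔT_eq (1 − e^(−t/τ)) = 10.5 × (1 − e^−0.799) = 5.78 K.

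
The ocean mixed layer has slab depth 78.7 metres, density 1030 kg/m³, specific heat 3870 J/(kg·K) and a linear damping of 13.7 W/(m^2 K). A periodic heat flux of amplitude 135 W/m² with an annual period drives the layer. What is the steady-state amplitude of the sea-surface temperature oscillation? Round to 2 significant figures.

Areal heat capacity C = ρ c_p D = 1030 × 3870 × 78.7 = 3.14×10^8 J m⁻² K⁻¹.
Angular frequency ω = 2π / T = 2π / 3.15×10^7 s = 1.99×10^-7 s⁻¹.
√((Cω)² + λ²) = √((62.5)² + 13.7²) = 64.0 W/(m²·K).
Amplitude A = F₀ / √((Cω)²+λ²) = 135 / 64.0 = 2.11 K.

2.1 K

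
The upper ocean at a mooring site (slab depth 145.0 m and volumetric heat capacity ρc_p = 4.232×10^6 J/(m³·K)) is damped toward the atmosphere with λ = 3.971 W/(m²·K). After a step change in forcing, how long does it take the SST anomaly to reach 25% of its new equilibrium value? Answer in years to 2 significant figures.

Areal heat capacity C = ρc_p × D = 4.232×10^6 × 145.0 = 6.14×10^8 J m⁻² K⁻¹.
τ = C / λ = 6.14×10^8 / 3.971 = 1.55×10^8 s.
Fraction reached: 1 − e^(−t/τ) = 0.25 ⇒ t = −τ ln(1 − 0.25) = τ × 0.288.
t = 4.45×10^7 s = 1.41 years.

1.4 years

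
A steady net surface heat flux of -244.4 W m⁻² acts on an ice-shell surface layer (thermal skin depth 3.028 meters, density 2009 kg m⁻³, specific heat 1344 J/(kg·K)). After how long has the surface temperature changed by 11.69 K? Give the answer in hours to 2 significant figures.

Areal heat capacity C = ρ c_p D = 2009 × 1344 × 3.028 = 8.18×10^6 J m⁻² K⁻¹.
Time required: Δt = C ΔT / F = 8.18×10^6 × -11.69 / -244.4 = 3.91×10^5 s.
In hours: 3.91×10^5 s / (3600 s/hour) = 109 hours.

110 hours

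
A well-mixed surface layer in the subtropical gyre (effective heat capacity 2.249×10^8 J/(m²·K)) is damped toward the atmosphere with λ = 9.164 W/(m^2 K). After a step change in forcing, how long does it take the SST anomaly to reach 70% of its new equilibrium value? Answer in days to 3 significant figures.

342 days

Areal heat capacity C = 2.249×10^8 J/(m²·K) (given).
τ = C / λ = 2.25×10^8 / 9.164 = 2.45×10^7 s.
Fraction reached: 1 − e^(−t/τ) = 0.70 ⇒ t = −τ ln(1 − 0.70) = τ × 1.20.
t = 2.95×10^7 s = 342 days.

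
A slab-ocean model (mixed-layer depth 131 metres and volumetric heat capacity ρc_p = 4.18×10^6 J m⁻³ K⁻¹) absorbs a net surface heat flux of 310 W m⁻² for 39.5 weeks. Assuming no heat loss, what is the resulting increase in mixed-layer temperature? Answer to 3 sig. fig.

Areal heat capacity C = ρc_p × D = 4.18×10^6 × 131 = 5.48×10^8 J m⁻² K⁻¹.
Net heat input Q = F Δt = 310 × (39.5 weeks × 6.048×10^5 s/week) = 7.41×10^9 J/m².
ΔT = Q / C = 7.41×10^9 / 5.48×10^8 = 13.5 K.

13.5 K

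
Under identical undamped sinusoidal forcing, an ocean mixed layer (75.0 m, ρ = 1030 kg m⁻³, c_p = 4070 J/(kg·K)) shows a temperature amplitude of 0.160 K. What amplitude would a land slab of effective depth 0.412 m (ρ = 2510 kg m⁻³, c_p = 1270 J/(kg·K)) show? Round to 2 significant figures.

38 K

C_ocean = 3.14×10^8 J/(m²·K); C_land = 1.31×10^6 J/(m²·K).
A ∝ 1/C ⇒ A_land = A_ocean × C_ocean/C_land = 0.160 × 239 = 38.3 K.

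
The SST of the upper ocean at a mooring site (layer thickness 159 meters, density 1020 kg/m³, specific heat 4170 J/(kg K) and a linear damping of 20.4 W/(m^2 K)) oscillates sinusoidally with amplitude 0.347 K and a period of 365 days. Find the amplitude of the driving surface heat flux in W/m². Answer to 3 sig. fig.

47.3

Areal heat capacity C = ρ c_p D = 1020 × 4170 × 159 = 6.76×10^8 J/(m^2 K).
ω = 2π / 3.15×10^7 s = 1.99×10^-7 s⁻¹.
√((Cω)² + λ²) = √((135)² + 20.4²) = 136 W/(m²·K).
F₀ = A × √((Cω)²+λ²) = 0.347 × 136 = 47.3 W/m².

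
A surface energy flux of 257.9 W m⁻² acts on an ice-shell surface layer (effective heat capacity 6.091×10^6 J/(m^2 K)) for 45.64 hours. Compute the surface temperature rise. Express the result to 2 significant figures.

7.0 K

Areal heat capacity C = 6.091×10^6 J/(m^2 K) (given).
Net heat input Q = F Δt = 257.9 × (45.64 hours × 3600 s/hour) = 4.24×10^7 J/m².
ΔT = Q / C = 4.24×10^7 / 6.09×10^6 = 6.96 K.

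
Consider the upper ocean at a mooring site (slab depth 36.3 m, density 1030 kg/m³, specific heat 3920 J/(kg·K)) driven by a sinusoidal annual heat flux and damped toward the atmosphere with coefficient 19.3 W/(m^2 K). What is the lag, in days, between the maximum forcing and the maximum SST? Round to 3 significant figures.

Areal heat capacity C = ρ c_p D = 1030 × 3920 × 36.3 = 1.47×10^8 J/(m²·K).
ω = 2π / 3.15×10^7 s = 1.99×10^-7 s⁻¹.
Phase lag φ = arctan(Cω/λ) = arctan(29.2/19.3) = 0.987 rad.
Time lag = φ / ω = 0.987 / 1.99×10^-7 = 4.95×10^6 s = 57.3 days.

57.3 days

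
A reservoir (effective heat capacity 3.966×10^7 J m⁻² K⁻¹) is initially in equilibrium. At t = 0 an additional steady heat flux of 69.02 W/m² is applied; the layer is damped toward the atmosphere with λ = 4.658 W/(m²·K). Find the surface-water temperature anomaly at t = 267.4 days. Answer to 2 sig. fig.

Areal heat capacity C = 3.966×10^7 J m⁻² K⁻¹ (given).
τ = C / λ = 3.97×10^7 / 4.658 = 8.51×10^6 s.
Equilibrium anomaly ΔT_eq = F / λ = 69.02 / 4.658 = 14.8 K.
t = 267.4 days = 2.31×10^7 s, so t/τ = 2.71.
ΔT(t) = ΔT_eq (1 − e^(−t/τ)) = 14.8 × (1 − e^−2.71) = 13.8 K.

14 K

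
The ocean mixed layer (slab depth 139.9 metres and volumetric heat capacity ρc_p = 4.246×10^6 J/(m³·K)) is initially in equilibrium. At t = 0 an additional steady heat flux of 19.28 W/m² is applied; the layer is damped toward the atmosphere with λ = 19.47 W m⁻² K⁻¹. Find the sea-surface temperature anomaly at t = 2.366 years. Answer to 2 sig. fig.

Areal heat capacity C = ρc_p × D = 4.246×10^6 × 139.9 = 5.94×10^8 J m⁻² K⁻¹.
τ = C / λ = 5.94×10^8 / 19.47 = 3.05×10^7 s.
Equilibrium anomaly ΔT_eq = F / λ = 19.28 / 19.47 = 0.990 K.
t = 2.366 years = 7.47×10^7 s, so t/τ = 2.45.
ΔT(t) = ΔT_eq (1 − e^(−t/τ)) = 0.990 × (1 − e^−2.45) = 0.905 K.

0.90 K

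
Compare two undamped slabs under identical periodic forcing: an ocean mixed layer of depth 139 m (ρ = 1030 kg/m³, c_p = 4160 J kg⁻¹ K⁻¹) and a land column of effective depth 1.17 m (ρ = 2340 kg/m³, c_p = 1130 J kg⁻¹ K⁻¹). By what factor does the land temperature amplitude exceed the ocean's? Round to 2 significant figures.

C_ocean = 1030 × 4160 × 139 = 5.96×10^8 J/(m²·K).
C_land = 2340 × 1130 × 1.17 = 3.09×10^6 J/(m²·K).
Undamped amplitude ∝ 1/C, so A_land/A_ocean = C_ocean/C_land = 193.

190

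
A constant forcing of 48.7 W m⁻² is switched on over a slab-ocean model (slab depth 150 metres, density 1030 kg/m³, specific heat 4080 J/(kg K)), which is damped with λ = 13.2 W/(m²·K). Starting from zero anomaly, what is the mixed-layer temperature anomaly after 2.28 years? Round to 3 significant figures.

Areal heat capacity C = ρ c_p D = 1030 × 4080 × 150 = 6.30×10^8 J/(m^2 K).
τ = C / λ = 6.30×10^8 / 13.2 = 4.78×10^7 s.
Equilibrium anomaly ΔT_eq = F / λ = 48.7 / 13.2 = 3.69 K.
t = 2.28 years = 7.20×10^7 s, so t/τ = 1.51.
ΔT(t) = ΔT_eq (1 − e^(−t/τ)) = 3.69 × (1 − e^−1.51) = 2.87 K.

2.87 K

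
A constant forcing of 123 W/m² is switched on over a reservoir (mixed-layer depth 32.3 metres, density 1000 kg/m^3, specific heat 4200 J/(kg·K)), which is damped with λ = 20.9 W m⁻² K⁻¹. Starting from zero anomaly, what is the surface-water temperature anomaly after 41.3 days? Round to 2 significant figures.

Areal heat capacity C = ρ c_p D = 1000 × 4200 × 32.3 = 1.36×10^8 J m⁻² K⁻¹.
τ = C / λ = 1.36×10^8 / 20.9 = 6.49×10^6 s.
Equilibrium anomaly ΔT_eq = F / λ = 123 / 20.9 = 5.89 K.
t = 41.3 days = 3.57×10^6 s, so t/τ = 0.550.
ΔT(t) = ΔT_eq (1 − e^(−t/τ)) = 5.89 × (1 − e^−0.550) = 2.49 K.

2.5 K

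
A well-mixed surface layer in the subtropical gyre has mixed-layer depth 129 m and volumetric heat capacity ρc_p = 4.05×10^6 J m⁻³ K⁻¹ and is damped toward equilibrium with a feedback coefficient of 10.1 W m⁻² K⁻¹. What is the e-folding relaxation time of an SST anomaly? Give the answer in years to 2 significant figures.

Areal heat capacity C = ρc_p × D = 4.05×10^6 × 129 = 5.22×10^8 J/(m²·K).
Relaxation time τ = C / λ = 5.22×10^8 / 10.1 = 5.17×10^7 s.
In years: 5.17×10^7 s / (3.156×10^7 s/year) = 1.64 years.

1.6 years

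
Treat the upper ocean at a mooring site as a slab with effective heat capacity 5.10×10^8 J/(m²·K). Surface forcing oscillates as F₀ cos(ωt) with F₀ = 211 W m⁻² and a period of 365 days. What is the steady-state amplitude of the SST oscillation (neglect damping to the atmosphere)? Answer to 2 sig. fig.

Areal heat capacity C = 5.10×10^8 J/(m²·K) (given).
Angular frequency ω = 2π / T = 2π / 3.15×10^7 s = 1.99×10^-7 s⁻¹.
Cω = 5.10×10^8 × 1.99×10^-7 = 102 W/(m²·K).
Amplitude A = F₀ / (Cω) = 211 / 102 = 2.08 K.

2.1 K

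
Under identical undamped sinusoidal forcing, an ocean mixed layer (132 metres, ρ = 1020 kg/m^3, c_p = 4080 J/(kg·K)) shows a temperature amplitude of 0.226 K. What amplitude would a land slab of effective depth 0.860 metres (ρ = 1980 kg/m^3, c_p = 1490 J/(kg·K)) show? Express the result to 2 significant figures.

49 K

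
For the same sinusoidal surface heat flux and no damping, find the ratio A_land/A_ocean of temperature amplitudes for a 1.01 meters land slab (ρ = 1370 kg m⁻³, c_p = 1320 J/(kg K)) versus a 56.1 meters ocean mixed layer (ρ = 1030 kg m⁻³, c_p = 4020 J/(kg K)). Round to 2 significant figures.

C_ocean = 1030 × 4020 × 56.1 = 2.32×10^8 J/(m²·K).
C_land = 1370 × 1320 × 1.01 = 1.83×10^6 J/(m²·K).
Undamped amplitude ∝ 1/C, so A_land/A_ocean = C_ocean/C_land = 127.

130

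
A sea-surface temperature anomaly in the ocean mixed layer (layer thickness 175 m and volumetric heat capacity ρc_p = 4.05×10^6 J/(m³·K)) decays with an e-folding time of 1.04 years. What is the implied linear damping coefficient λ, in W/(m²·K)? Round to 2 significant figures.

Areal heat capacity C = ρc_p × D = 4.05×10^6 × 175 = 7.09×10^8 J/(m^2 K).
τ = 1.04 years = 3.28×10^7 s.
λ = C / τ = 7.09×10^8 / 3.28×10^7 = 21.6 W/(m²·K).

22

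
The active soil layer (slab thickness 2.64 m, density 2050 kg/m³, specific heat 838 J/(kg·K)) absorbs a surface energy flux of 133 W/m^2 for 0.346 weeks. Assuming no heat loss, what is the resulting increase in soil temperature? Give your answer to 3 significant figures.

Areal heat capacity C = ρ c_p D = 2050 × 838 × 2.64 = 4.54×10^6 J m⁻² K⁻¹.
Net heat input Q = F Δt = 133 × (0.346 weeks × 6.048×10^5 s/week) = 2.78×10^7 J/m².
ΔT = Q / C = 2.78×10^7 / 4.54×10^6 = 6.14 K.

6.14 K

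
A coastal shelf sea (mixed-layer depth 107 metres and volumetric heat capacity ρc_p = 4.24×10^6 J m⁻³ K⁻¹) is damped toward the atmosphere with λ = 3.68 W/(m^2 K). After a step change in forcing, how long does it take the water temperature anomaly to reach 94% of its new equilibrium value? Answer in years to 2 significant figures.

11 years

Areal heat capacity C = ρc_p × D = 4.24×10^6 × 107 = 4.54×10^8 J/(m^2 K).
τ = C / λ = 4.54×10^8 / 3.68 = 1.23×10^8 s.
Fraction reached: 1 − e^(−t/τ) = 0.94 ⇒ t = −τ ln(1 − 0.94) = τ × 2.81.
t = 3.47×10^8 s = 11.0 years.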